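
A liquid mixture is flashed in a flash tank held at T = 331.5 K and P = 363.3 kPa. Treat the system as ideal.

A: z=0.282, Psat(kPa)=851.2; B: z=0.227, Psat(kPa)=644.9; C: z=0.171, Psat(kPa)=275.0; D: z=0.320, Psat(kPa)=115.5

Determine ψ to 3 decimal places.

Raoult's law: Kᵢ = Pᵢˢᵃᵗ/P = Pᵢˢᵃᵗ/363.3.
  K_A = 851.2/363.3 = 2.34297, K_B = 644.9/363.3 = 1.77512, K_C = 275.0/363.3 = 0.75695, K_D = 115.5/363.3 = 0.31792
Rachford–Rice: g(ψ) = Σ zᵢ(Kᵢ−1)/(1+ψ(Kᵢ−1)) = 0.
Feasibility: ΣzᵢKᵢ = 1.295, Σzᵢ/Kᵢ = 1.481 — both > 1, two phases present.
Iterate (Newton) starting at ψ = 0.5:
  ψ = 0.500: g = -0.0252, g' = -0.609 → ψ = 0.459
  ψ = 0.459: g = -0.0003, g' = -0.597 → ψ = 0.458
Converged at ψ = 0.458.

ψ = 0.458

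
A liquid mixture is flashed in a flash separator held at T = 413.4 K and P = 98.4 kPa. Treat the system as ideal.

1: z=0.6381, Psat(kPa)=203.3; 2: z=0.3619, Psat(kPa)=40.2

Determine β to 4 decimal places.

Raoult's law: Kᵢ = Pᵢˢᵃᵗ/P = Pᵢˢᵃᵗ/98.4.
  K_1 = 203.3/98.4 = 2.066057, K_2 = 40.2/98.4 = 0.408537
Binary case is linear: z₁(K₁−1)(1+β(K₂−1)) + z₂(K₂−1)(1+β(K₁−1)) = 0
⇒ β = [z₁(K₁−1)+z₂(K₂−1)] / [−(K₁−1)(K₂−1)] = 0.46620/0.63053 = 0.7394

β = 0.7394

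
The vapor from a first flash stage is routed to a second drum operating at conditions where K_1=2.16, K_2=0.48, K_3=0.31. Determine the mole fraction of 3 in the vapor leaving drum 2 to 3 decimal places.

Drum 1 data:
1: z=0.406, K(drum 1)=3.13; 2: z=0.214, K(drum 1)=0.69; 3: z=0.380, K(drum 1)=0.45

y_3 (drum 2) = 0.124

Drum 1:
Let ψ₁ = V/F and solve Σ zᵢ(Kᵢ−1)/(1+ψ₁(Kᵢ−1)) = 0.
Feasibility: ΣzᵢKᵢ = 1.589, Σzᵢ/Kᵢ = 1.284 — both > 1, two phases present.
Newton iteration, ψ₁⁰ = 0.32:
  ψ₁ = 0.320: g = 0.1870, g' = -0.846 → ψ₁ = 0.541
  ψ₁ = 0.541: g = 0.0245, g' = -0.660 → ψ₁ = 0.578
  ψ₁ = 0.578: g = 0.0002, g' = -0.648 → ψ₁ = 0.579
Converged at ψ₁ = 0.579.
Drum-1 compositions:
  1: x = 0.182, y = 0.569
  2: x = 0.261, y = 0.180
  3: x = 0.557, y = 0.251
Drum-2 feed = drum-1 vapor: z₂ = (0.5693, 0.1799, 0.2508).
Drum 2:
Let ψ₂ = V/F and solve Σ zᵢ(Kᵢ−1)/(1+ψ₂(Kᵢ−1)) = 0.
g(0) = ΣzᵢKᵢ − 1 = 0.394 and g(1) = 1 − Σzᵢ/Kᵢ = -0.447, so a root lies in (0, 1).
Newton iteration, ψ₂⁰ = 0.5:
  ψ₂ = 0.500: g = 0.0273, g' = -0.674 → ψ₂ = 0.540
Converged at ψ₂ = 0.540.
  1: x = 0.350, y = 0.756
  2: x = 0.250, y = 0.120
  3: x = 0.400, y = 0.124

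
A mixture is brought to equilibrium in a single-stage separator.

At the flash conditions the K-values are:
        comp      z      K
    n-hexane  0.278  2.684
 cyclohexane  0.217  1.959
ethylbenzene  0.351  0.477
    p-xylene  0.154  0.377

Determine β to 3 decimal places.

Iterate (Newton) starting at β = 0.5:
  β = 0.500: g = 0.0069, g' = -0.626 → β = 0.511
Converged at β = 0.511.

β = 0.511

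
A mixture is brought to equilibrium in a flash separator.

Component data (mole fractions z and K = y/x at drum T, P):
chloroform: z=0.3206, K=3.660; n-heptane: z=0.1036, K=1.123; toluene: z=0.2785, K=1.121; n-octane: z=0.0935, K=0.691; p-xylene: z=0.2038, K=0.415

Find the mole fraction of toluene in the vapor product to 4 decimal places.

y_toluene = 0.2815

Rachford–Rice: g(ψ) = Σ zᵢ(Kᵢ−1)/(1+ψ(Kᵢ−1)) = 0.
g(0) = ΣzᵢKᵢ − 1 = 0.7511 and g(1) = 1 − Σzᵢ/Kᵢ = -0.0547, so a root lies in (0, 1).
Newton–Raphson from ψ = 0.58:
  ψ = 0.5800: g = 0.16311, g' = -0.5288 → ψ = 0.8885
  ψ = 0.8885: g = 0.00740, g' = -0.5245 → ψ = 0.9026
  ψ = 0.9026: g = -0.00004, g' = -0.5310 → ψ = 0.9025
Converged at ψ = 0.9025.
Compositions from xᵢ = zᵢ/(1+ψ(Kᵢ−1)), yᵢ = Kᵢxᵢ:
  chloroform: x = 0.0943, y = 0.3451
  n-heptane: x = 0.0932, y = 0.1047
  toluene: x = 0.2511, y = 0.2815
  n-octane: x = 0.1297, y = 0.0896
  p-xylene: x = 0.4317, y = 0.1792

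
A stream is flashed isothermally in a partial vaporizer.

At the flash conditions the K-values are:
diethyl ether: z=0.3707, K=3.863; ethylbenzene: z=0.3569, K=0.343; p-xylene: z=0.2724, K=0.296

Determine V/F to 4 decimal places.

V/F = 0.3273

Rachford–Rice: g(V/F) = Σ zᵢ(Kᵢ−1)/(1+V/F(Kᵢ−1)) = 0.
Feasibility: ΣzᵢKᵢ = 1.6351, Σzᵢ/Kᵢ = 2.0568 — both > 1, two phases present.
Newton–Raphson from V/F = 0.5:
  V/F = 0.5000: g = -0.20865, g' = -1.1771 → V/F = 0.3227
  V/F = 0.3227: g = 0.00588, g' = -1.2950 → V/F = 0.3273
Converged at V/F = 0.3273.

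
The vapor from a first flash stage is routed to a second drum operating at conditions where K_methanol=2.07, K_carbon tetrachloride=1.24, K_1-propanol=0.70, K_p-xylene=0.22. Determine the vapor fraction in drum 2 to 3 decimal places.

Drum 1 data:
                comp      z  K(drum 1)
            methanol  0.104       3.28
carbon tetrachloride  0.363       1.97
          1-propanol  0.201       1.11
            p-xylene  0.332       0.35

Drum 1:
Rachford–Rice: g(ψ₁) = Σ zᵢ(Kᵢ−1)/(1+ψ₁(Kᵢ−1)) = 0.
Check two-phase: ΣzᵢKᵢ = 1.396 > 1 and Σzᵢ/Kᵢ = 1.346 > 1, so g(0) = 0.396 > 0 and g(1) = -0.346 < 0.
Newton iteration, ψ₁⁰ = 0.52:
  ψ₁ = 0.520: g = 0.0375, g' = -0.586 → ψ₁ = 0.584
  ψ₁ = 0.584: g = -0.0005, g' = -0.605 → ψ₁ = 0.583
Converged at ψ₁ = 0.583.
Drum-1 compositions:
  methanol: x = 0.045, y = 0.146
  carbon tetrachloride: x = 0.232, y = 0.457
  1-propanol: x = 0.189, y = 0.210
  p-xylene: x = 0.535, y = 0.187
Drum-2 feed = drum-1 vapor: z₂ = (0.1464, 0.4568, 0.2097, 0.1871).
Drum 2:
Newton iteration, ψ₂⁰ = 0.38:
  ψ₂ = 0.380: g = -0.0666, g' = -0.361 → ψ₂ = 0.196
  ψ₂ = 0.196: g = -0.0047, g' = -0.318 → ψ₂ = 0.181
Converged at ψ₂ = 0.181.
  methanol: x = 0.123, y = 0.254
  carbon tetrachloride: x = 0.438, y = 0.543
  1-propanol: x = 0.222, y = 0.155
  p-xylene: x = 0.218, y = 0.048

V/F (drum 2) = 0.181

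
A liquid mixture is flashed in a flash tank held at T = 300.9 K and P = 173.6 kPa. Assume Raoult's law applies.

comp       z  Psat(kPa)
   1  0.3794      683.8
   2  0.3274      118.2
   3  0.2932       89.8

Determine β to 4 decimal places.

β = 0.7295

Raoult's law: Kᵢ = Pᵢˢᵃᵗ/P = Pᵢˢᵃᵗ/173.6.
  K_1 = 683.8/173.6 = 3.938940, K_2 = 118.2/173.6 = 0.680876, K_3 = 89.8/173.6 = 0.517281
Rachford–Rice: g(β) = Σ zᵢ(Kᵢ−1)/(1+β(Kᵢ−1)) = 0.
Feasibility: ΣzᵢKᵢ = 1.8690, Σzᵢ/Kᵢ = 1.1440 — both > 1, two phases present.
Iterate (Newton) starting at β = 0.5:
  β = 0.5000: g = 0.14065, g' = -0.7033 → β = 0.7000
  β = 0.7000: g = 0.01642, g' = -0.5617 → β = 0.7292
  β = 0.7292: g = 0.00016, g' = -0.5510 → β = 0.7295
Converged at β = 0.7295.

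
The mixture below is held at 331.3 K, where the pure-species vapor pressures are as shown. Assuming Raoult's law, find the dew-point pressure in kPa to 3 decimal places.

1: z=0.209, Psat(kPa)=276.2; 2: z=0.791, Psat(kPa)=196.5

At the dew point ψ → 1, so Σzᵢ/Kᵢ = 1 with Kᵢ = Pᵢˢᵃᵗ/P ⇒ 1/P = Σzᵢ/Pᵢˢᵃᵗ.
1/P = 0.209/276.2 + 0.791/196.5 = 0.004782 ⇒ P = 209.111 kPa

Pdew = 209.111 kPa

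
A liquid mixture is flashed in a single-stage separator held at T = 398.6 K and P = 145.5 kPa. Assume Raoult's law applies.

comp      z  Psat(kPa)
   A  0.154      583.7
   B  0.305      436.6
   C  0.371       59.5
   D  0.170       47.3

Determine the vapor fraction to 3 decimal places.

Raoult's law: Kᵢ = Pᵢˢᵃᵗ/P = Pᵢˢᵃᵗ/145.5.
  K_A = 583.7/145.5 = 4.01168, K_B = 436.6/145.5 = 3.00069, K_C = 59.5/145.5 = 0.40893, K_D = 47.3/145.5 = 0.32509
Let ψ = V/F and solve Σ zᵢ(Kᵢ−1)/(1+ψ(Kᵢ−1)) = 0.
Check two-phase: ΣzᵢKᵢ = 1.740 > 1 and Σzᵢ/Kᵢ = 1.570 > 1, so g(0) = 0.740 > 0 and g(1) = -0.570 < 0.
Iterate (Newton) starting at ψ = 0.5:
  ψ = 0.500: g = 0.0057, g' = -0.965 → ψ = 0.506
Converged at ψ = 0.506.

ψ = 0.506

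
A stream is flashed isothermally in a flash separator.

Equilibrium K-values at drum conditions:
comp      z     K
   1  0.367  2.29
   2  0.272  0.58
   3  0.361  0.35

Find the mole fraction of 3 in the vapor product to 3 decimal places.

Material balance + equilibrium reduce to Σ zᵢ(Kᵢ−1)/(1+ψ(Kᵢ−1)) = 0.
Feasibility: ΣzᵢKᵢ = 1.125, Σzᵢ/Kᵢ = 1.661 — both > 1, two phases present.
Iterate (Newton) starting at ψ = 0.41:
  ψ = 0.410: g = -0.1483, g' = -0.615 → ψ = 0.169
  ψ = 0.169: g = 0.0022, g' = -0.660 → ψ = 0.172
Converged at ψ = 0.172.
Compositions from xᵢ = zᵢ/(1+ψ(Kᵢ−1)), yᵢ = Kᵢxᵢ:
  1: x = 0.300, y = 0.688
  2: x = 0.293, y = 0.170
  3: x = 0.407, y = 0.142

y_3 = 0.142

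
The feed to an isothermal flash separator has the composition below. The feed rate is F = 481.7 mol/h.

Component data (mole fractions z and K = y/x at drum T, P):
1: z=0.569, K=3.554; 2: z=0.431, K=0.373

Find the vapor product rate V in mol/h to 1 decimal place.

Let ψ = V/F and solve Σ zᵢ(Kᵢ−1)/(1+ψ(Kᵢ−1)) = 0.
g(0) = ΣzᵢKᵢ − 1 = 1.183 and g(1) = 1 − Σzᵢ/Kᵢ = -0.316, so a root lies in (0, 1).
Iterate (Newton) starting at ψ = 0.5:
  ψ = 0.500: g = 0.2446, g' = -1.075 → ψ = 0.727
  ψ = 0.727: g = 0.0117, g' = -1.027 → ψ = 0.739
Converged at ψ = 0.739.
Then V = ψ·F = 0.7387·481.7 = 355.9 mol/h and L = F − V = 125.8 mol/h.

V = 355.9 mol/h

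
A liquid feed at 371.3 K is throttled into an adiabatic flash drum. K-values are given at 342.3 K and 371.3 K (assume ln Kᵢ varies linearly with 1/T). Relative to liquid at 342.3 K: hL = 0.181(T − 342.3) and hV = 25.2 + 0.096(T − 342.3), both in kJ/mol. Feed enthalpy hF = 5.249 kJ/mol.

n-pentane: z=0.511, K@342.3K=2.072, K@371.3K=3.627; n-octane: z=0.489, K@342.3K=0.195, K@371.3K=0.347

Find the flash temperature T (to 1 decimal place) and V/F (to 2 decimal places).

T = 343.4 K, V/F = 0.20

Adiabatic flash: solve Rachford–Rice at each trial T, then check hF = ψ·hV(T) + (1−ψ)·hL(T).
  T = 342.3 K: K = (2.072, 0.195), RR gives ψ = 0.179, H_out = 4.501 kJ/mol
  T = 371.3 K: K = (3.627, 0.347), RR gives ψ = 0.596, H_out = 18.808 kJ/mol
  T = 356.8 K: K = (2.773, 0.263), RR gives ψ = 0.418, H_out = 12.635 kJ/mol
  T = 349.6 K: K = (2.407, 0.227), RR gives ψ = 0.314, H_out = 9.035 kJ/mol
  T = 346.0 K: K = (2.237, 0.211), RR gives ψ = 0.252, H_out = 6.950 kJ/mol
  T = 344.1 K: K = (2.151, 0.203), RR gives ψ = 0.216, H_out = 5.739 kJ/mol
Linear interpolation between T = 342.3 (H_out = 4.501) and T = 344.1 (H_out = 5.739) on hF = 5.249 gives T ≈ 343.4 K, at which ψ = 0.20.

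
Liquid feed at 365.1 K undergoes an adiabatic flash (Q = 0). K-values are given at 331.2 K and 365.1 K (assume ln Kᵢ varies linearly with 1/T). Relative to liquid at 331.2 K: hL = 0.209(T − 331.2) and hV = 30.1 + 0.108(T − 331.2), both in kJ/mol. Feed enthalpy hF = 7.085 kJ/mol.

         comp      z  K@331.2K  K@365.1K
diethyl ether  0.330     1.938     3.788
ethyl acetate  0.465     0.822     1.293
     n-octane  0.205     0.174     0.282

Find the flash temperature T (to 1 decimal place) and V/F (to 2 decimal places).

Adiabatic flash: solve Rachford–Rice at each trial T, then check hF = ψ·hV(T) + (1−ψ)·hL(T).
  T = 331.2 K: K = (1.938, 0.822, 0.174), RR gives ψ = 0.133, H_out = 4.018 kJ/mol
  T = 365.1 K: K = (3.788, 1.293, 0.282), RR gives ψ = 0.855, H_out = 29.883 kJ/mol
  T = 348.1 K: K = (2.751, 1.042, 0.224), RR gives ψ = 0.604, H_out = 20.695 kJ/mol
  T = 339.6 K: K = (2.317, 0.927, 0.198), RR gives ψ = 0.414, H_out = 13.879 kJ/mol
  T = 335.4 K: K = (2.121, 0.874, 0.186), RR gives ψ = 0.290, H_out = 9.470 kJ/mol
  T = 333.3 K: K = (2.028, 0.848, 0.180), RR gives ψ = 0.216, H_out = 6.898 kJ/mol
  T = 334.4 K: K = (2.077, 0.861, 0.183), RR gives ψ = 0.256, H_out = 8.280 kJ/mol
Linear interpolation between T = 333.3 (H_out = 6.898) and T = 334.4 (H_out = 8.280) on hF = 7.085 gives T ≈ 333.4 K, at which ψ = 0.22.

T = 333.4 K, V/F = 0.22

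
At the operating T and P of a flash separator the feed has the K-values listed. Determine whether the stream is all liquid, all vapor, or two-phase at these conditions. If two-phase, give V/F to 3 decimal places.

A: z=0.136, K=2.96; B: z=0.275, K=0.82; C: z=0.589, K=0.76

ΣzᵢKᵢ = 1.076; Σzᵢ/Kᵢ = 1.156.
Both exceed 1, so a two-phase solution exists.
Material balance + equilibrium reduce to Σ zᵢ(Kᵢ−1)/(1+ψ(Kᵢ−1)) = 0.
Newton–Raphson from ψ = 0.5:
  ψ = 0.500: g = -0.0804, g' = -0.188 → ψ = 0.072
  ψ = 0.072: g = 0.0396, g' = -0.446 → ψ = 0.161
  ψ = 0.161: g = 0.0046, g' = -0.348 → ψ = 0.174
Converged at ψ = 0.174.

two-phase, V/F = 0.174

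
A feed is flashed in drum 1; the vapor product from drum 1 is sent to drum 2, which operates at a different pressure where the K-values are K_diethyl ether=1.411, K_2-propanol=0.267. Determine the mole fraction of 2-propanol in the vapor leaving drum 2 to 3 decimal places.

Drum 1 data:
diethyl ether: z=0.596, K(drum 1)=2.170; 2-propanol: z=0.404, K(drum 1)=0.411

y_2-propanol (drum 2) = 0.096

Drum 1:
Let ψ₁ = V/F and solve Σ zᵢ(Kᵢ−1)/(1+ψ₁(Kᵢ−1)) = 0.
Feasibility: ΣzᵢKᵢ = 1.459, Σzᵢ/Kᵢ = 1.258 — both > 1, two phases present.
Binary case is linear: z₁(K₁−1)(1+ψ₁(K₂−1)) + z₂(K₂−1)(1+ψ₁(K₁−1)) = 0
⇒ ψ₁ = [z₁(K₁−1)+z₂(K₂−1)] / [−(K₁−1)(K₂−1)] = 0.4594/0.6891 = 0.667
Drum-1 compositions:
  diethyl ether: x = 0.335, y = 0.727
  2-propanol: x = 0.665, y = 0.273
Drum-2 feed = drum-1 vapor: z₂ = (0.7266, 0.2734).
Drum 2:
Material balance + equilibrium reduce to Σ zᵢ(Kᵢ−1)/(1+ψ₂(Kᵢ−1)) = 0.
Check two-phase: ΣzᵢKᵢ = 1.098 > 1 and Σzᵢ/Kᵢ = 1.539 > 1, so g(0) = 0.098 > 0 and g(1) = -0.539 < 0.
Binary case is linear: z₁(K₁−1)(1+ψ₂(K₂−1)) + z₂(K₂−1)(1+ψ₂(K₁−1)) = 0
⇒ ψ₂ = [z₁(K₁−1)+z₂(K₂−1)] / [−(K₁−1)(K₂−1)] = 0.0983/0.3013 = 0.326
  diethyl ether: x = 0.641, y = 0.904
  2-propanol: x = 0.359, y = 0.096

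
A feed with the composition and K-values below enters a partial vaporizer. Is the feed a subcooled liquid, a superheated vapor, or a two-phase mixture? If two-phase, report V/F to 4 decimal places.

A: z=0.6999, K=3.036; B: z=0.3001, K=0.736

superheated vapor

ΣzᵢKᵢ = 2.3458; Σzᵢ/Kᵢ = 0.6383.
Since Σzᵢ/Kᵢ < 1 the mixture is above its dew point — single vapor phase.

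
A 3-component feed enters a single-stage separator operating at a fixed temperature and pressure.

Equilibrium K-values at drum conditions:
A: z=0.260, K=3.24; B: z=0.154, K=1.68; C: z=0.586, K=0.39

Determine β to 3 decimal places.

β = 0.297

Rachford–Rice: g(β) = Σ zᵢ(Kᵢ−1)/(1+β(Kᵢ−1)) = 0.
g(0) = ΣzᵢKᵢ − 1 = 0.330 and g(1) = 1 − Σzᵢ/Kᵢ = -0.674, so a root lies in (0, 1).
Iterate (Newton) starting at β = 0.3:
  β = 0.300: g = -0.0022, g' = -0.842 → β = 0.297
Converged at β = 0.297.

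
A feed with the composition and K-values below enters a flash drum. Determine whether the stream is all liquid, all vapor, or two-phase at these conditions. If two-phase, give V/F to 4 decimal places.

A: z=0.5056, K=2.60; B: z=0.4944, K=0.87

ΣzᵢKᵢ = 1.7447; Σzᵢ/Kᵢ = 0.7627.
Since Σzᵢ/Kᵢ < 1 the mixture is above its dew point — single vapor phase.

all vapor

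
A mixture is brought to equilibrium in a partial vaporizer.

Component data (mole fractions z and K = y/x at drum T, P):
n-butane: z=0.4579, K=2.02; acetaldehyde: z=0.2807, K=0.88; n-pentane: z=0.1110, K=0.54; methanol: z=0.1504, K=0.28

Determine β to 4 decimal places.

β = 0.5836

Newton–Raphson from β = 0.58:
  β = 0.5800: g = 0.00167, g' = -0.4663 → β = 0.5836
Converged at β = 0.5836.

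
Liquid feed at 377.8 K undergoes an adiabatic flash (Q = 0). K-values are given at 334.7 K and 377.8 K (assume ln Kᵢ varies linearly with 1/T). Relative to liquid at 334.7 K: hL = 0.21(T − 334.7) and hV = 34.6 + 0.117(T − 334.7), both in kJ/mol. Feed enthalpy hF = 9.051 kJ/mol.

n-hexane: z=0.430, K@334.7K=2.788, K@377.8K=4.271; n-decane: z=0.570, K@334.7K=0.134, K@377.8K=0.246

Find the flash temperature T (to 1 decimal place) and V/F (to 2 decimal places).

Adiabatic flash: solve Rachford–Rice at each trial T, then check hF = ψ·hV(T) + (1−ψ)·hL(T).
  T = 334.7 K: K = (2.788, 0.134), RR gives ψ = 0.178, H_out = 6.150 kJ/mol
  T = 377.8 K: K = (4.271, 0.246), RR gives ψ = 0.396, H_out = 21.166 kJ/mol
  T = 356.2 K: K = (3.494, 0.185), RR gives ψ = 0.299, H_out = 14.260 kJ/mol
  T = 345.4 K: K = (3.130, 0.158), RR gives ψ = 0.243, H_out = 10.418 kJ/mol
  T = 340.0 K: K = (2.955, 0.146), RR gives ψ = 0.212, H_out = 8.336 kJ/mol
  T = 342.7 K: K = (3.042, 0.152), RR gives ψ = 0.228, H_out = 9.393 kJ/mol
  T = 341.4 K: K = (3.000, 0.149), RR gives ψ = 0.220, H_out = 8.888 kJ/mol
Linear interpolation between T = 341.4 (H_out = 8.888) and T = 342.7 (H_out = 9.393) on hF = 9.051 gives T ≈ 341.8 K, at which ψ = 0.22.

T = 341.8 K, V/F = 0.22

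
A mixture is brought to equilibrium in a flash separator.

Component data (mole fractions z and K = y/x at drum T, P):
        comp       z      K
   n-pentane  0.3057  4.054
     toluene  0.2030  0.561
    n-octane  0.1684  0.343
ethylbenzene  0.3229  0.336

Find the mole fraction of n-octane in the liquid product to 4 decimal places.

x_n-octane = 0.2067

Rachford–Rice: g(ψ) = Σ zᵢ(Kᵢ−1)/(1+ψ(Kᵢ−1)) = 0.
Check two-phase: ΣzᵢKᵢ = 1.5194 > 1 and Σzᵢ/Kᵢ = 1.8892 > 1, so g(0) = 0.5194 > 0 and g(1) = -0.8892 < 0.
Newton iteration, ψ⁰ = 0.5:
  ψ = 0.5000: g = -0.23046, g' = -0.9910 → ψ = 0.2674
  ψ = 0.2674: g = 0.01798, g' = -1.2315 → ψ = 0.2820
  ψ = 0.2820: g = 0.00024, g' = -1.1990 → ψ = 0.2822
Converged at ψ = 0.2822.
Compositions from xᵢ = zᵢ/(1+ψ(Kᵢ−1)), yᵢ = Kᵢxᵢ:
  n-pentane: x = 0.1642, y = 0.6656
  toluene: x = 0.2317, y = 0.1300
  n-octane: x = 0.2067, y = 0.0709
  ethylbenzene: x = 0.3974, y = 0.1335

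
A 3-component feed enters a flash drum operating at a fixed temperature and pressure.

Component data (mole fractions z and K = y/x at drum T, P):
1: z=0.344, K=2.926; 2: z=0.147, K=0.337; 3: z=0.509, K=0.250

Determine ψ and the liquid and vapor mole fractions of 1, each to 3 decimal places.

Let ψ = V/F and solve Σ zᵢ(Kᵢ−1)/(1+ψ(Kᵢ−1)) = 0.
g(0) = ΣzᵢKᵢ − 1 = 0.183 and g(1) = 1 − Σzᵢ/Kᵢ = -1.590, so a root lies in (0, 1).
Iterate (Newton) starting at ψ = 0.5:
  ψ = 0.500: g = -0.4191, g' = -1.209 → ψ = 0.153
  ψ = 0.153: g = -0.0283, g' = -1.206 → ψ = 0.130
Converged at ψ = 0.130.
Compositions from xᵢ = zᵢ/(1+ψ(Kᵢ−1)), yᵢ = Kᵢxᵢ:
  1: x = 0.275, y = 0.805
  2: x = 0.161, y = 0.054
  3: x = 0.564, y = 0.141

ψ = 0.130, x_1 = 0.275, y_1 = 0.805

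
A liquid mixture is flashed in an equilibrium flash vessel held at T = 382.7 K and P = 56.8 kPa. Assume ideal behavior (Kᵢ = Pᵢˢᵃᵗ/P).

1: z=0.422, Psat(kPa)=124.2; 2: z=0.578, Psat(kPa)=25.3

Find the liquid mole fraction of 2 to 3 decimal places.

Raoult's law: Kᵢ = Pᵢˢᵃᵗ/P = Pᵢˢᵃᵗ/56.8.
  K_1 = 124.2/56.8 = 2.18662, K_2 = 25.3/56.8 = 0.44542
Iterate (Newton) starting at ψ = 0.44:
  ψ = 0.440: g = -0.0950, g' = -0.568 → ψ = 0.273
  ψ = 0.273: g = 0.0007, g' = -0.586 → ψ = 0.274
Converged at ψ = 0.274.
Compositions from xᵢ = zᵢ/(1+ψ(Kᵢ−1)), yᵢ = Kᵢxᵢ:
  1: x = 0.319, y = 0.696
  2: x = 0.681, y = 0.304

x_2 = 0.681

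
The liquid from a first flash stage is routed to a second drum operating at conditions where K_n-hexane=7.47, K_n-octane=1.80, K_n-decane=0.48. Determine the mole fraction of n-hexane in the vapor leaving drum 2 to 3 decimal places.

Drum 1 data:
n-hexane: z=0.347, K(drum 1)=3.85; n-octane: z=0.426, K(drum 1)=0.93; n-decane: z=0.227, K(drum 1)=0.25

y_n-hexane (drum 2) = 0.161

Drum 1:
Newton iteration, ψ₁⁰ = 0.4:
  ψ₁ = 0.400: g = 0.1882, g' = -0.878 → ψ₁ = 0.614
  ψ₁ = 0.614: g = 0.0126, g' = -0.814 → ψ₁ = 0.630
Converged at ψ₁ = 0.630.
Drum-1 compositions:
  n-hexane: x = 0.124, y = 0.478
  n-octane: x = 0.446, y = 0.414
  n-decane: x = 0.430, y = 0.108
Drum-2 feed = drum-1 liquid: z₂ = (0.1242, 0.4456, 0.4302).
Drum 2:
Rachford–Rice: g(ψ₂) = Σ zᵢ(Kᵢ−1)/(1+ψ₂(Kᵢ−1)) = 0.
g(0) = ΣzᵢKᵢ − 1 = 0.936 and g(1) = 1 − Σzᵢ/Kᵢ = -0.160, so a root lies in (0, 1).
Newton–Raphson from ψ₂ = 0.5:
  ψ₂ = 0.500: g = 0.1420, g' = -0.648 → ψ₂ = 0.719
  ψ₂ = 0.719: g = 0.0110, g' = -0.574 → ψ₂ = 0.738
Converged at ψ₂ = 0.738.
  n-hexane: x = 0.021, y = 0.161
  n-octane: x = 0.280, y = 0.504
  n-decane: x = 0.698, y = 0.335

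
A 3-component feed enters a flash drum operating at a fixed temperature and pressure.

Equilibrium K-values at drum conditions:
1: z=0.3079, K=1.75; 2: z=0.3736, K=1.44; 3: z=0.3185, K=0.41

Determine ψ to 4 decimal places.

ψ = 0.5960

Let ψ = V/F and solve Σ zᵢ(Kᵢ−1)/(1+ψ(Kᵢ−1)) = 0.
Feasibility: ΣzᵢKᵢ = 1.2074, Σzᵢ/Kᵢ = 1.2122 — both > 1, two phases present.
Newton iteration, ψ⁰ = 0.5:
  ψ = 0.5000: g = 0.03614, g' = -0.3633 → ψ = 0.5995
  ψ = 0.5995: g = -0.00138, g' = -0.3931 → ψ = 0.5960
Converged at ψ = 0.5960.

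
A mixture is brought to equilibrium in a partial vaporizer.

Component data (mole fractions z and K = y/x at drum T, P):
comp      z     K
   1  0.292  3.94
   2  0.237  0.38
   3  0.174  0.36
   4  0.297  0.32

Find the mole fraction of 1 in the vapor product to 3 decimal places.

Rachford–Rice: g(V/F) = Σ zᵢ(Kᵢ−1)/(1+V/F(Kᵢ−1)) = 0.
Check two-phase: ΣzᵢKᵢ = 1.398 > 1 and Σzᵢ/Kᵢ = 2.109 > 1, so g(0) = 0.398 > 0 and g(1) = -1.109 < 0.
Newton iteration, V/F⁰ = 0.41:
  V/F = 0.410: g = -0.2388, g' = -1.078 → V/F = 0.188
  V/F = 0.188: g = 0.0278, g' = -1.435 → V/F = 0.208
Converged at V/F = 0.208.
Compositions from xᵢ = zᵢ/(1+V/F(Kᵢ−1)), yᵢ = Kᵢxᵢ:
  1: x = 0.181, y = 0.714
  2: x = 0.272, y = 0.103
  3: x = 0.201, y = 0.072
  4: x = 0.346, y = 0.111

y_1 = 0.714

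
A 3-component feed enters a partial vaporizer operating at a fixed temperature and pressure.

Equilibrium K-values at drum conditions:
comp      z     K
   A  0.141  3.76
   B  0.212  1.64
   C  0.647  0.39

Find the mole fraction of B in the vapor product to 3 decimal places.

y_B = 0.324

Rachford–Rice: g(β) = Σ zᵢ(Kᵢ−1)/(1+β(Kᵢ−1)) = 0.
Feasibility: ΣzᵢKᵢ = 1.130, Σzᵢ/Kᵢ = 1.826 — both > 1, two phases present.
Iterate (Newton) starting at β = 0.5:
  β = 0.500: g = -0.3016, g' = -0.738 → β = 0.091
  β = 0.091: g = 0.0211, g' = -1.033 → β = 0.112
Converged at β = 0.112.
Compositions from xᵢ = zᵢ/(1+β(Kᵢ−1)), yᵢ = Kᵢxᵢ:
  A: x = 0.108, y = 0.405
  B: x = 0.198, y = 0.324
  C: x = 0.695, y = 0.271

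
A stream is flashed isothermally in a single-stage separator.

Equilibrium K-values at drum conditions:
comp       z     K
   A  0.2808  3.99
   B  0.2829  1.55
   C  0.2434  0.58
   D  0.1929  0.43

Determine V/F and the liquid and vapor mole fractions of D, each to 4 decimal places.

Rachford–Rice: g(V/F) = Σ zᵢ(Kᵢ−1)/(1+V/F(Kᵢ−1)) = 0.
Feasibility: ΣzᵢKᵢ = 1.7830, Σzᵢ/Kᵢ = 1.1212 — both > 1, two phases present.
Newton–Raphson from V/F = 0.53:
  V/F = 0.5300: g = 0.15626, g' = -0.6268 → V/F = 0.7793
  V/F = 0.7793: g = 0.01124, g' = -0.5661 → V/F = 0.7992
  V/F = 0.7992: g = -0.00002, g' = -0.5685 → V/F = 0.7991
Converged at V/F = 0.7991.
Compositions from xᵢ = zᵢ/(1+V/F(Kᵢ−1)), yᵢ = Kᵢxᵢ:
  A: x = 0.0828, y = 0.3306
  B: x = 0.1965, y = 0.3046
  C: x = 0.3664, y = 0.2125
  D: x = 0.3543, y = 0.1523

V/F = 0.7991, x_D = 0.3543, y_D = 0.1523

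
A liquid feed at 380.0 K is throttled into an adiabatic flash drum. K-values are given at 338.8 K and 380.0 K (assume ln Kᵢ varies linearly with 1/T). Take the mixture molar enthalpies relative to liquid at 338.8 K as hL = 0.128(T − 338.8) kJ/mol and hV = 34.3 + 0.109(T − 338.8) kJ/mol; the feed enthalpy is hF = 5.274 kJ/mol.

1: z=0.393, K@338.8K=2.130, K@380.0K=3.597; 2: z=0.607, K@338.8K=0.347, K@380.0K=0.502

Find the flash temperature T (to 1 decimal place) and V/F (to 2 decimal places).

Adiabatic flash: solve Rachford–Rice at each trial T, then check hF = ψ·hV(T) + (1−ψ)·hL(T).
  T = 338.8 K: K = (2.130, 0.347), RR gives ψ = 0.065, H_out = 2.218 kJ/mol
  T = 380.0 K: K = (3.597, 0.502), RR gives ψ = 0.555, H_out = 23.890 kJ/mol
  T = 359.4 K: K = (2.810, 0.422), RR gives ψ = 0.344, H_out = 14.312 kJ/mol
  T = 349.1 K: K = (2.456, 0.384), RR gives ψ = 0.221, H_out = 8.852 kJ/mol
  T = 344.0 K: K = (2.291, 0.365), RR gives ψ = 0.149, H_out = 5.768 kJ/mol
  T = 341.4 K: K = (2.210, 0.356), RR gives ψ = 0.109, H_out = 4.054 kJ/mol
  T = 342.7 K: K = (2.250, 0.361), RR gives ψ = 0.129, H_out = 4.925 kJ/mol
Linear interpolation between T = 342.7 (H_out = 4.925) and T = 344.0 (H_out = 5.768) on hF = 5.274 gives T ≈ 343.2 K, at which ψ = 0.14.

T = 343.2 K, V/F = 0.14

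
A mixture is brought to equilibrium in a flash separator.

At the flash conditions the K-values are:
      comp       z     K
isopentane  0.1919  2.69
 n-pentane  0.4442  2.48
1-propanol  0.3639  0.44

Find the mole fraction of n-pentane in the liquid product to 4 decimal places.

Let ψ = V/F and solve Σ zᵢ(Kᵢ−1)/(1+ψ(Kᵢ−1)) = 0.
g(0) = ΣzᵢKᵢ − 1 = 0.7779 and g(1) = 1 − Σzᵢ/Kᵢ = -0.0775, so a root lies in (0, 1).
Newton iteration, ψ⁰ = 0.5:
  ψ = 0.5000: g = 0.27057, g' = -0.7025 → ψ = 0.8851
  ψ = 0.8851: g = 0.01045, g' = -0.7190 → ψ = 0.8997
  ψ = 0.8997: g = -0.00007, g' = -0.7288 → ψ = 0.8996
Converged at ψ = 0.8996.
Compositions from xᵢ = zᵢ/(1+ψ(Kᵢ−1)), yᵢ = Kᵢxᵢ:
  isopentane: x = 0.0761, y = 0.2048
  n-pentane: x = 0.1905, y = 0.4725
  1-propanol: x = 0.7333, y = 0.3227

x_n-pentane = 0.1905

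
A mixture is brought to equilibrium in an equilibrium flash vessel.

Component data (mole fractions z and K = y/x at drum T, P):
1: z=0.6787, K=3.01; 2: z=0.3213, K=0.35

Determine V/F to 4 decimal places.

Rachford–Rice: g(V/F) = Σ zᵢ(Kᵢ−1)/(1+V/F(Kᵢ−1)) = 0.
Feasibility: ΣzᵢKᵢ = 2.1553, Σzᵢ/Kᵢ = 1.1435 — both > 1, two phases present.
Newton–Raphson from V/F = 0.5:
  V/F = 0.5000: g = 0.37099, g' = -0.9800 → V/F = 0.8786
  V/F = 0.8786: g = 0.00633, g' = -1.0962 → V/F = 0.8843
Converged at V/F = 0.8843.

V/F = 0.8843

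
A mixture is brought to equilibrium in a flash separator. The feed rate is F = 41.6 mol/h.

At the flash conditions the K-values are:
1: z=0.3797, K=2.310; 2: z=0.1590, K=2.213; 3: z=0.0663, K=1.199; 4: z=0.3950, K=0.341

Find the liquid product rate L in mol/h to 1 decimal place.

Material balance + equilibrium reduce to Σ zᵢ(Kᵢ−1)/(1+V/F(Kᵢ−1)) = 0.
Feasibility: ΣzᵢKᵢ = 1.4432, Σzᵢ/Kᵢ = 1.4499 — both > 1, two phases present.
Iterate (Newton) starting at V/F = 0.5:
  V/F = 0.5000: g = 0.04438, g' = -0.7123 → V/F = 0.5623
  V/F = 0.5623: g = -0.00060, g' = -0.7338 → V/F = 0.5615
Converged at V/F = 0.5615.
Then V = V/F·F = 0.5615·41.6 = 23.4 mol/h and L = F − V = 18.2 mol/h.

L = 18.2 mol/h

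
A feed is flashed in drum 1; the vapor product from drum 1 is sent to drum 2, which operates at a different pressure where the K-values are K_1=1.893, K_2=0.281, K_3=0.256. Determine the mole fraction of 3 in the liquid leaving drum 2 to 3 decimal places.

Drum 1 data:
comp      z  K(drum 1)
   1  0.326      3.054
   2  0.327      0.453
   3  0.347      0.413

x_3 (drum 2) = 0.275

Drum 1:
Material balance + equilibrium reduce to Σ zᵢ(Kᵢ−1)/(1+ψ₁(Kᵢ−1)) = 0.
Feasibility: ΣzᵢKᵢ = 1.287, Σzᵢ/Kᵢ = 1.669 — both > 1, two phases present.
Newton iteration, ψ₁⁰ = 0.5:
  ψ₁ = 0.500: g = -0.2042, g' = -0.760 → ψ₁ = 0.231
  ψ₁ = 0.231: g = 0.0135, g' = -0.921 → ψ₁ = 0.246
Converged at ψ₁ = 0.246.
Drum-1 compositions:
  1: x = 0.217, y = 0.661
  2: x = 0.378, y = 0.171
  3: x = 0.406, y = 0.168
Drum-2 feed = drum-1 vapor: z₂ = (0.6613, 0.1712, 0.1675).
Drum 2:
Let ψ₂ = V/F and solve Σ zᵢ(Kᵢ−1)/(1+ψ₂(Kᵢ−1)) = 0.
Feasibility: ΣzᵢKᵢ = 1.343, Σzᵢ/Kᵢ = 1.613 — both > 1, two phases present.
Newton–Raphson from ψ₂ = 0.64:
  ψ₂ = 0.640: g = -0.0901, g' = -0.855 → ψ₂ = 0.535
  ψ₂ = 0.535: g = -0.0071, g' = -0.731 → ψ₂ = 0.525
Converged at ψ₂ = 0.525.
  1: x = 0.450, y = 0.852
  2: x = 0.275, y = 0.077
  3: x = 0.275, y = 0.070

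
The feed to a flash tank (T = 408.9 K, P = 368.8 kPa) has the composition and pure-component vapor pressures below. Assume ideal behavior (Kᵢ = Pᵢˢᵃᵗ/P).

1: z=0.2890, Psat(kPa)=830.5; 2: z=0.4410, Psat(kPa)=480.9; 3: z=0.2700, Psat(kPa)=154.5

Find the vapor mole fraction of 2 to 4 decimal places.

y_2 = 0.4637

Raoult's law: Kᵢ = Pᵢˢᵃᵗ/P = Pᵢˢᵃᵗ/368.8.
  K_1 = 830.5/368.8 = 2.251898, K_2 = 480.9/368.8 = 1.303959, K_3 = 154.5/368.8 = 0.418926
Rachford–Rice: g(V/F) = Σ zᵢ(Kᵢ−1)/(1+V/F(Kᵢ−1)) = 0.
Check two-phase: ΣzᵢKᵢ = 1.3390 > 1 and Σzᵢ/Kᵢ = 1.1110 > 1, so g(0) = 0.3390 > 0 and g(1) = -0.1110 < 0.
Iterate (Newton) starting at V/F = 0.67:
  V/F = 0.6700: g = 0.05122, g' = -0.4065 → V/F = 0.7960
  V/F = 0.7960: g = -0.00275, g' = -0.4556 → V/F = 0.7899
Converged at V/F = 0.7899.
Compositions from xᵢ = zᵢ/(1+V/F(Kᵢ−1)), yᵢ = Kᵢxᵢ:
  1: x = 0.1453, y = 0.3272
  2: x = 0.3556, y = 0.4637
  3: x = 0.4991, y = 0.2091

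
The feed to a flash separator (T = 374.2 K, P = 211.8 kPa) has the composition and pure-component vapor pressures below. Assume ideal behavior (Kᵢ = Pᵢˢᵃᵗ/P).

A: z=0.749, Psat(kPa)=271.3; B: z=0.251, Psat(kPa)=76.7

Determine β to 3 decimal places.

Raoult's law: Kᵢ = Pᵢˢᵃᵗ/P = Pᵢˢᵃᵗ/211.8.
  K_A = 271.3/211.8 = 1.28093, K_B = 76.7/211.8 = 0.36213
Rachford–Rice: g(β) = Σ zᵢ(Kᵢ−1)/(1+β(Kᵢ−1)) = 0.
g(0) = ΣzᵢKᵢ − 1 = 0.050 and g(1) = 1 − Σzᵢ/Kᵢ = -0.278, so a root lies in (0, 1).
Binary case is linear: z₁(K₁−1)(1+β(K₂−1)) + z₂(K₂−1)(1+β(K₁−1)) = 0
⇒ β = [z₁(K₁−1)+z₂(K₂−1)] / [−(K₁−1)(K₂−1)] = 0.0503/0.1792 = 0.281

β = 0.281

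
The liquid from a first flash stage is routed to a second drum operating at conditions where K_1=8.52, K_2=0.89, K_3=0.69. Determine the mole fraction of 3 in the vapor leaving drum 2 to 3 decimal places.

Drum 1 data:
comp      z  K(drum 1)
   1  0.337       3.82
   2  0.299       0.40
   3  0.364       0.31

y_3 (drum 2) = 0.400

Drum 1:
Material balance + equilibrium reduce to Σ zᵢ(Kᵢ−1)/(1+ψ₁(Kᵢ−1)) = 0.
Check two-phase: ΣzᵢKᵢ = 1.520 > 1 and Σzᵢ/Kᵢ = 2.010 > 1, so g(0) = 0.520 > 0 and g(1) = -1.010 < 0.
Iterate (Newton) starting at ψ₁ = 0.35:
  ψ₁ = 0.350: g = -0.0799, g' = -1.152 → ψ₁ = 0.281
  ψ₁ = 0.281: g = 0.0033, g' = -1.257 → ψ₁ = 0.283
Converged at ψ₁ = 0.283.
Drum-1 compositions:
  1: x = 0.187, y = 0.716
  2: x = 0.360, y = 0.144
  3: x = 0.452, y = 0.140
Drum-2 feed = drum-1 liquid: z₂ = (0.1873, 0.3602, 0.4524).
Drum 2:
Let ψ₂ = V/F and solve Σ zᵢ(Kᵢ−1)/(1+ψ₂(Kᵢ−1)) = 0.
Feasibility: ΣzᵢKᵢ = 2.229, Σzᵢ/Kᵢ = 1.082 — both > 1, two phases present.
Newton–Raphson from ψ₂ = 0.63:
  ψ₂ = 0.630: g = 0.0287, g' = -0.394 → ψ₂ = 0.703
  ψ₂ = 0.703: g = 0.0019, g' = -0.344 → ψ₂ = 0.708
Converged at ψ₂ = 0.708.
  1: x = 0.030, y = 0.252
  2: x = 0.391, y = 0.348
  3: x = 0.580, y = 0.400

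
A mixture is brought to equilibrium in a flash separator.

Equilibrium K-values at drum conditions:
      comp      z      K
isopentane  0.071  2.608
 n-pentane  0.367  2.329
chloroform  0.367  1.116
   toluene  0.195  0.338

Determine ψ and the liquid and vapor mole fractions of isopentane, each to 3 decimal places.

ψ = 0.882, x_isopentane = 0.029, y_isopentane = 0.077

Newton–Raphson from ψ = 0.5:
  ψ = 0.500: g = 0.2036, g' = -0.486 → ψ = 0.919
  ψ = 0.919: g = -0.0256, g' = -0.723 → ψ = 0.884
  ψ = 0.884: g = -0.0010, g' = -0.669 → ψ = 0.882
Converged at ψ = 0.882.
Compositions from xᵢ = zᵢ/(1+ψ(Kᵢ−1)), yᵢ = Kᵢxᵢ:
  isopentane: x = 0.029, y = 0.077
  n-pentane: x = 0.169, y = 0.393
  chloroform: x = 0.333, y = 0.372
  toluene: x = 0.469, y = 0.158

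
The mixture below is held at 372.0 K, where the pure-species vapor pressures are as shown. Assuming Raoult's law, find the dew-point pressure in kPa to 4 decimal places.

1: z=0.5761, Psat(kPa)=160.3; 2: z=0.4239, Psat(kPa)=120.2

Pdew = 140.4394 kPa

At the dew point ψ → 1, so Σzᵢ/Kᵢ = 1 with Kᵢ = Pᵢˢᵃᵗ/P ⇒ 1/P = Σzᵢ/Pᵢˢᵃᵗ.
1/P = 0.5761/160.3 + 0.4239/120.2 = 0.0071205 ⇒ P = 140.4394 kPa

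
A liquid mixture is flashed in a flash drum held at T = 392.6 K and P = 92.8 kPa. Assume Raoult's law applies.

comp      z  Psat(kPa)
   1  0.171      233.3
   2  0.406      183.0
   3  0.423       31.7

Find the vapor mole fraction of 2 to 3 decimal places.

Raoult's law: Kᵢ = Pᵢˢᵃᵗ/P = Pᵢˢᵃᵗ/92.8.
  K_1 = 233.3/92.8 = 2.51401, K_2 = 183.0/92.8 = 1.97198, K_3 = 31.7/92.8 = 0.34159
Newton iteration, β⁰ = 0.38:
  β = 0.380: g = 0.0811, g' = -0.689 → β = 0.498
  β = 0.498: g = -0.0007, g' = -0.707 → β = 0.497
Converged at β = 0.497.
Compositions from xᵢ = zᵢ/(1+β(Kᵢ−1)), yᵢ = Kᵢxᵢ:
  1: x = 0.098, y = 0.245
  2: x = 0.274, y = 0.540
  3: x = 0.629, y = 0.215

y_2 = 0.540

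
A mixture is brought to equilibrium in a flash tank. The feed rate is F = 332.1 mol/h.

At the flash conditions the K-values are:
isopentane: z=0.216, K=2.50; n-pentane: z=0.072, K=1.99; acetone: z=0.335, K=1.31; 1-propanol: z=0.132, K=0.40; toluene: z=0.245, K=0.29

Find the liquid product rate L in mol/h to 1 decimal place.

Newton iteration, β⁰ = 0.31:
  β = 0.310: g = 0.0501, g' = -0.569 → β = 0.398
Converged at β = 0.398.
Then V = β·F = 0.3979·332.1 = 132.1 mol/h and L = F − V = 200.0 mol/h.

L = 200.0 mol/h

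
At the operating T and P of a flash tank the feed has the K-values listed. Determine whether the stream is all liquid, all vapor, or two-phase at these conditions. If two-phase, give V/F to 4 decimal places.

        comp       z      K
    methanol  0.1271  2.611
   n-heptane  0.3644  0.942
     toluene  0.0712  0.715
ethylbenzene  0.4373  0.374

all liquid

ΣzᵢKᵢ = 0.8896; Σzᵢ/Kᵢ = 1.7043.
Since ΣzᵢKᵢ < 1 the mixture is below its bubble point — single liquid phase.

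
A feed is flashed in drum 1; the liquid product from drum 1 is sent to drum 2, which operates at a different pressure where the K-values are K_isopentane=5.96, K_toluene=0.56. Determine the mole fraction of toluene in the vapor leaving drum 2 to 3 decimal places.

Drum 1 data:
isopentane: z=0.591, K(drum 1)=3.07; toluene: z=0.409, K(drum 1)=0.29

y_toluene (drum 2) = 0.514

Drum 1:
Material balance + equilibrium reduce to Σ zᵢ(Kᵢ−1)/(1+ψ₁(Kᵢ−1)) = 0.
Feasibility: ΣzᵢKᵢ = 1.933, Σzᵢ/Kᵢ = 1.603 — both > 1, two phases present.
Binary case is linear: z₁(K₁−1)(1+ψ₁(K₂−1)) + z₂(K₂−1)(1+ψ₁(K₁−1)) = 0
⇒ ψ₁ = [z₁(K₁−1)+z₂(K₂−1)] / [−(K₁−1)(K₂−1)] = 0.9330/1.4697 = 0.635
Drum-1 compositions:
  isopentane: x = 0.255, y = 0.784
  toluene: x = 0.745, y = 0.216
Drum-2 feed = drum-1 liquid: z₂ = (0.2554, 0.7446).
Drum 2:
Material balance + equilibrium reduce to Σ zᵢ(Kᵢ−1)/(1+ψ₂(Kᵢ−1)) = 0.
Feasibility: ΣzᵢKᵢ = 1.939, Σzᵢ/Kᵢ = 1.373 — both > 1, two phases present.
Binary case is linear: z₁(K₁−1)(1+ψ₂(K₂−1)) + z₂(K₂−1)(1+ψ₂(K₁−1)) = 0
⇒ ψ₂ = [z₁(K₁−1)+z₂(K₂−1)] / [−(K₁−1)(K₂−1)] = 0.9391/2.1824 = 0.430
  isopentane: x = 0.081, y = 0.486
  toluene: x = 0.919, y = 0.514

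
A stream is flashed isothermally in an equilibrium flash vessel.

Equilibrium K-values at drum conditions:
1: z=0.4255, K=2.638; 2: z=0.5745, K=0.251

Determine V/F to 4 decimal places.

V/F = 0.2174

Rachford–Rice: g(V/F) = Σ zᵢ(Kᵢ−1)/(1+V/F(Kᵢ−1)) = 0.
g(0) = ΣzᵢKᵢ − 1 = 0.2667 and g(1) = 1 − Σzᵢ/Kᵢ = -1.4501, so a root lies in (0, 1).
Binary case is linear: z₁(K₁−1)(1+V/F(K₂−1)) + z₂(K₂−1)(1+V/F(K₁−1)) = 0
⇒ V/F = [z₁(K₁−1)+z₂(K₂−1)] / [−(K₁−1)(K₂−1)] = 0.26667/1.22686 = 0.2174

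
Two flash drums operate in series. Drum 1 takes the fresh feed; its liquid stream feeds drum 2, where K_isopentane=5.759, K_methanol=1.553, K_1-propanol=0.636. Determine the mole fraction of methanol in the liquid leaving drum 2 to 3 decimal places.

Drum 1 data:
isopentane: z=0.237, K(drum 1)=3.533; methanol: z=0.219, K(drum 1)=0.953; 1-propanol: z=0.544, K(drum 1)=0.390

Drum 1:
Rachford–Rice: g(ψ₁) = Σ zᵢ(Kᵢ−1)/(1+ψ₁(Kᵢ−1)) = 0.
g(0) = ΣzᵢKᵢ − 1 = 0.258 and g(1) = 1 − Σzᵢ/Kᵢ = -0.692, so a root lies in (0, 1).
Newton iteration, ψ₁⁰ = 0.61:
  ψ₁ = 0.610: g = -0.3032, g' = -0.749 → ψ₁ = 0.205
  ψ₁ = 0.205: g = 0.0055, g' = -0.924 → ψ₁ = 0.211
Converged at ψ₁ = 0.211.
Drum-1 compositions:
  isopentane: x = 0.154, y = 0.546
  methanol: x = 0.221, y = 0.211
  1-propanol: x = 0.624, y = 0.243
Drum-2 feed = drum-1 liquid: z₂ = (0.1545, 0.2212, 0.6243).
Drum 2:
Rachford–Rice: g(ψ₂) = Σ zᵢ(Kᵢ−1)/(1+ψ₂(Kᵢ−1)) = 0.
Check two-phase: ΣzᵢKᵢ = 1.630 > 1 and Σzᵢ/Kᵢ = 1.151 > 1, so g(0) = 0.630 > 0 and g(1) = -0.151 < 0.
Newton–Raphson from ψ₂ = 0.55:
  ψ₂ = 0.550: g = 0.0128, g' = -0.436 → ψ₂ = 0.579
  ψ₂ = 0.579: g = 0.0003, g' = -0.419 → ψ₂ = 0.580
Converged at ψ₂ = 0.580.
  isopentane: x = 0.041, y = 0.237
  methanol: x = 0.167, y = 0.260
  1-propanol: x = 0.791, y = 0.503

x_methanol (drum 2) = 0.167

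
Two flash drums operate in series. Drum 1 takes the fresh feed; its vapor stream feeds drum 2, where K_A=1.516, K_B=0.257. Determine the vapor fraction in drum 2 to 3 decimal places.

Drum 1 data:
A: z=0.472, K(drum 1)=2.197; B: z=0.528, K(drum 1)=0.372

V/F (drum 2) = 0.545

Drum 1:
Rachford–Rice: g(ψ₁) = Σ zᵢ(Kᵢ−1)/(1+ψ₁(Kᵢ−1)) = 0.
Feasibility: ΣzᵢKᵢ = 1.233, Σzᵢ/Kᵢ = 1.634 — both > 1, two phases present.
Binary case is linear: z₁(K₁−1)(1+ψ₁(K₂−1)) + z₂(K₂−1)(1+ψ₁(K₁−1)) = 0
⇒ ψ₁ = [z₁(K₁−1)+z₂(K₂−1)] / [−(K₁−1)(K₂−1)] = 0.2334/0.7517 = 0.310
Drum-1 compositions:
  A: x = 0.344, y = 0.756
  B: x = 0.656, y = 0.244
Drum-2 feed = drum-1 vapor: z₂ = (0.7560, 0.2440).
Drum 2:
Let ψ₂ = V/F and solve Σ zᵢ(Kᵢ−1)/(1+ψ₂(Kᵢ−1)) = 0.
Check two-phase: ΣzᵢKᵢ = 1.209 > 1 and Σzᵢ/Kᵢ = 1.448 > 1, so g(0) = 0.209 > 0 and g(1) = -0.448 < 0.
Binary case is linear: z₁(K₁−1)(1+ψ₂(K₂−1)) + z₂(K₂−1)(1+ψ₂(K₁−1)) = 0
⇒ ψ₂ = [z₁(K₁−1)+z₂(K₂−1)] / [−(K₁−1)(K₂−1)] = 0.2088/0.3834 = 0.545
  A: x = 0.590, y = 0.895
  B: x = 0.410, y = 0.105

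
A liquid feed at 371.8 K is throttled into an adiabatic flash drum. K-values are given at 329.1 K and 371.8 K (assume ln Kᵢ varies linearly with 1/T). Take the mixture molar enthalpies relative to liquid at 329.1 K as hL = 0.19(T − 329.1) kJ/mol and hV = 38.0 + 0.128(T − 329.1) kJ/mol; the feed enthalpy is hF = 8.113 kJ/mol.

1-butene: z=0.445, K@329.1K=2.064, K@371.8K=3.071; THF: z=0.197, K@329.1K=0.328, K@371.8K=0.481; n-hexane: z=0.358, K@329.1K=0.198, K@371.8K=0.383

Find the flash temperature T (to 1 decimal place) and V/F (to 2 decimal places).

Adiabatic flash: solve Rachford–Rice at each trial T, then check hF = ψ·hV(T) + (1−ψ)·hL(T).
  T = 329.1 K: K = (2.064, 0.328, 0.198), RR gives ψ = 0.067, H_out = 2.543 kJ/mol
  T = 371.8 K: K = (3.071, 0.481, 0.383), RR gives ψ = 0.494, H_out = 25.590 kJ/mol
  T = 350.5 K: K = (2.549, 0.402, 0.281), RR gives ψ = 0.299, H_out = 15.031 kJ/mol
  T = 339.8 K: K = (2.302, 0.364, 0.237), RR gives ψ = 0.193, H_out = 9.238 kJ/mol
  T = 334.5 K: K = (2.183, 0.346, 0.217), RR gives ψ = 0.134, H_out = 6.074 kJ/mol
  T = 337.1 K: K = (2.241, 0.355, 0.227), RR gives ψ = 0.164, H_out = 7.658 kJ/mol
  T = 338.5 K: K = (2.272, 0.360, 0.232), RR gives ψ = 0.179, H_out = 8.485 kJ/mol
Linear interpolation between T = 337.1 (H_out = 7.658) and T = 338.5 (H_out = 8.485) on hF = 8.113 gives T ≈ 337.9 K, at which ψ = 0.17.

T = 337.9 K, V/F = 0.17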